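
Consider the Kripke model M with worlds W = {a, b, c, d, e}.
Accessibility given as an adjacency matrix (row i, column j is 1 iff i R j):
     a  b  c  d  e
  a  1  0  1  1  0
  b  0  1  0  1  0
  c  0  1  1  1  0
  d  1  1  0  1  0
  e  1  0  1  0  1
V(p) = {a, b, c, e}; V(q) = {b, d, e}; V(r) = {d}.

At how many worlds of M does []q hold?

1

Recall that []ψ holds at a world iff ψ holds at every accessible world, and <>ψ holds iff ψ holds at some accessible world.
Let φ = []q. Evaluate φ at each world:
  a (successors {a, c, d}): φ is false.
  b (successors {b, d}): φ is true.
  c (successors {b, c, d}): φ is false.
  d (successors {a, b, d}): φ is false.
  e (successors {a, c, e}): φ is false.
For instance, at a:
  At a: []q requires q at every successor {a, c, d}.
    q fails at a, so []q is false at a.
Satisfying worlds: {b}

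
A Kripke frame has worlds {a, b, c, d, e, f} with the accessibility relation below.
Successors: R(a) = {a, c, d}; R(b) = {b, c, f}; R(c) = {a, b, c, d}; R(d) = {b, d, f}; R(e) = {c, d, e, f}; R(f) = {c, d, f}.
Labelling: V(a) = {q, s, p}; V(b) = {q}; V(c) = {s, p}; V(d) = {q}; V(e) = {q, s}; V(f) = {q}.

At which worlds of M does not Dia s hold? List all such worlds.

Let φ = not Dia s. Evaluate φ at each world:
  a (successors {a, c, d}): φ is false.
  b (successors {b, c, f}): φ is false.
  c (successors {a, b, c, d}): φ is false.
  d (successors {b, d, f}): φ is true.
  e (successors {c, d, e, f}): φ is false.
  f (successors {c, d, f}): φ is false.
For instance, at c:
  At c: Dia s is true, so not Dia s is false.
    At c: Dia s requires s at some successor in {a, b, c, d}.
      s holds at a, so Dia s is true at c.
Satisfying worlds: {d}

d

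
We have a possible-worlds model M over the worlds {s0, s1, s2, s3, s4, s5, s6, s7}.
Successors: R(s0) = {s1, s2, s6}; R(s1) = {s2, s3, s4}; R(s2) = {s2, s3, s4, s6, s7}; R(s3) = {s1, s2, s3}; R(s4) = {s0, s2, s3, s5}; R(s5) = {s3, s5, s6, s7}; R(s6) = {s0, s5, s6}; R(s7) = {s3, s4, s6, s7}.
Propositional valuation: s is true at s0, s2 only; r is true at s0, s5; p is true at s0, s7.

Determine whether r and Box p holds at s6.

Recall that Box ψ holds at a world iff ψ holds at every accessible world, and Dia ψ holds iff ψ holds at some accessible world.
At s6: r is false, Box p is false, so r and Box p is false.
  At s6: Box p requires p at every successor {s0, s5, s6}.
    p fails at s5, so Box p is false at s6.

No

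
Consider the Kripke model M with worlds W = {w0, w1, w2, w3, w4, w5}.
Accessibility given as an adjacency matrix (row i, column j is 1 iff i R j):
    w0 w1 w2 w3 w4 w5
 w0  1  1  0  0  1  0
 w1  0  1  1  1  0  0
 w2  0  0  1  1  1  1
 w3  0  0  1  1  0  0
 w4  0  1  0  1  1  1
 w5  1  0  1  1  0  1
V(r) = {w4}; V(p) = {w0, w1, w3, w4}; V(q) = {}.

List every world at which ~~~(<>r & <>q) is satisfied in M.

w0, w1, w2, w3, w4, w5

Recall that <>ψ holds at a world iff ψ holds at some accessible world.
Let φ = ~~~(<>r & <>q). Evaluate φ at each world:
  w0 (successors {w0, w1, w4}): φ is true.
  w1 (successors {w1, w2, w3}): φ is true.
  w2 (successors {w2, w3, w4, w5}): φ is true.
  w3 (successors {w2, w3}): φ is true.
  w4 (successors {w1, w3, w4, w5}): φ is true.
  w5 (successors {w0, w2, w3, w5}): φ is true.
For instance, at w4:
  At w4: ~~(<>r & <>q) is false, so ~~~(<>r & <>q) is true.
    At w4: ~(<>r & <>q) is true, so ~~(<>r & <>q) is false.
      At w4: <>r & <>q is false, so ~(<>r & <>q) is true.
Satisfying worlds: {w0, w1, w2, w3, w4, w5}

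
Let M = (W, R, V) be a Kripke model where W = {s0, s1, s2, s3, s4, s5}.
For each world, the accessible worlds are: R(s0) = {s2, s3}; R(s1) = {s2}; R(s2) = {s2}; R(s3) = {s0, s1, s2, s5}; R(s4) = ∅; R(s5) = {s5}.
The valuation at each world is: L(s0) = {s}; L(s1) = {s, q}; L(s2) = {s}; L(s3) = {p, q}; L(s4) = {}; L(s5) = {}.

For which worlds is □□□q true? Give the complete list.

Recall that □ψ holds at a world iff ψ holds at every accessible world, and ◇ψ holds iff ψ holds at some accessible world.
Let φ = □□□q. Evaluate φ at each world:
  s0 (successors {s2, s3}): φ is false.
  s1 (successors {s2}): φ is false.
  s2 (successors {s2}): φ is false.
  s3 (successors {s0, s1, s2, s5}): φ is false.
  s4 (successors ∅): φ is true.
  s5 (successors {s5}): φ is false.
For instance, at s1:
  At s1: □□□q requires □□q at every successor {s2}.
    □□q fails at s2, so □□□q is false at s1.
      At s2: □□q requires □q at every successor {s2}.
        □q fails at s2, so □□q is false at s2.
Satisfying worlds: {s4}

s4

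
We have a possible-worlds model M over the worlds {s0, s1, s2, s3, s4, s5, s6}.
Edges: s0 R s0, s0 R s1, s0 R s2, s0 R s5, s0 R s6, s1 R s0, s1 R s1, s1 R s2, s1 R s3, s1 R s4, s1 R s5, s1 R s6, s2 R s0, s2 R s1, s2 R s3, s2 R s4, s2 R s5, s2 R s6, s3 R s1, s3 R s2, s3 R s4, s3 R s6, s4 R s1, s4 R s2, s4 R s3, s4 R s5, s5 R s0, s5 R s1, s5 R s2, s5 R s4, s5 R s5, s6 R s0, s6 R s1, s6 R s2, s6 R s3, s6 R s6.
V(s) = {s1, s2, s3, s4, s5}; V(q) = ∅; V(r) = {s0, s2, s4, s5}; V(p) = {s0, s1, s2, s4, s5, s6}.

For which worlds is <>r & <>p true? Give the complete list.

s0, s1, s2, s3, s4, s5, s6

Recall that <>ψ holds at a world iff ψ holds at some accessible world.
Let φ = <>r & <>p. Evaluate φ at each world:
  s0 (successors {s0, s1, s2, s5, s6}): φ is true.
  s1 (successors {s0, s1, s2, s3, s4, s5, s6}): φ is true.
  s2 (successors {s0, s1, s3, s4, s5, s6}): φ is true.
  s3 (successors {s1, s2, s4, s6}): φ is true.
  s4 (successors {s1, s2, s3, s5}): φ is true.
  s5 (successors {s0, s1, s2, s4, s5}): φ is true.
  s6 (successors {s0, s1, s2, s3, s6}): φ is true.
For instance, at s2:
  At s2: <>r is true, <>p is true, so <>r & <>p is true.
    At s2: <>r requires r at some successor in {s0, s1, s3, s4, s5, s6}.
      r holds at s0, so <>r is true at s2.
    At s2: <>p requires p at some successor in {s0, s1, s3, s4, s5, s6}.
      p holds at s0, so <>p is true at s2.
Satisfying worlds: {s0, s1, s2, s3, s4, s5, s6}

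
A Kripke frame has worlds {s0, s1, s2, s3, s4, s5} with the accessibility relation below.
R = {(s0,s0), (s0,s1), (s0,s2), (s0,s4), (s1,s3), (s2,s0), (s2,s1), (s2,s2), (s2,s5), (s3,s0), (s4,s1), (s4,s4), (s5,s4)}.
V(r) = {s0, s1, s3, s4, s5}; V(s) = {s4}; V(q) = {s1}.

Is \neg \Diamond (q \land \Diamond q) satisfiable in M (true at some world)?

Let φ = \neg \Diamond (q \land \Diamond q). Evaluate φ at each world:
  s0 (successors {s0, s1, s2, s4}): φ is true.
  s1 (successors {s3}): φ is true.
  s2 (successors {s0, s1, s2, s5}): φ is true.
  s3 (successors {s0}): φ is true.
  s4 (successors {s1, s4}): φ is true.
  s5 (successors {s4}): φ is true.
Detail at s0 (witness):
  At s0: \Diamond (q \land \Diamond q) is false, so \neg \Diamond (q \land \Diamond q) is true.
    At s0: \Diamond (q \land \Diamond q) requires q \land \Diamond q at some successor in {s0, s1, s2, s4}.
      At s0: q \land \Diamond q is false.
      At s1: q \land \Diamond q is false.
      At s2: q \land \Diamond q is false.
      At s4: q \land \Diamond q is false.
    So \Diamond (q \land \Diamond q) is false at s0.

Yes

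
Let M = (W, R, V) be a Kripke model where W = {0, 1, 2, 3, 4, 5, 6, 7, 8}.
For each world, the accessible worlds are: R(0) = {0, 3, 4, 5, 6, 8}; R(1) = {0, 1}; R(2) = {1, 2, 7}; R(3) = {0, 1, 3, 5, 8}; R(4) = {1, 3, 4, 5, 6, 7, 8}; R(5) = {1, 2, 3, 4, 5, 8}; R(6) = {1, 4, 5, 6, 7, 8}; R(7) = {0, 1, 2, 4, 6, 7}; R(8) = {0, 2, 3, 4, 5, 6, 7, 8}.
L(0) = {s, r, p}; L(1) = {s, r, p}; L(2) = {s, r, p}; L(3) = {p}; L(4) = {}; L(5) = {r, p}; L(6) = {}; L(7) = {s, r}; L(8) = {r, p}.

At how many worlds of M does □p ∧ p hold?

2

Let φ = □p ∧ p. Evaluate φ at each world:
  0 (successors {0, 3, 4, 5, 6, 8}): φ is false.
  1 (successors {0, 1}): φ is true.
  2 (successors {1, 2, 7}): φ is false.
  3 (successors {0, 1, 3, 5, 8}): φ is true.
  4 (successors {1, 3, 4, 5, 6, 7, 8}): φ is false.
  5 (successors {1, 2, 3, 4, 5, 8}): φ is false.
  6 (successors {1, 4, 5, 6, 7, 8}): φ is false.
  7 (successors {0, 1, 2, 4, 6, 7}): φ is false.
  8 (successors {0, 2, 3, 4, 5, 6, 7, 8}): φ is false.
For instance, at 7:
  At 7: □p is false, p is false, so □p ∧ p is false.
    At 7: □p requires p at every successor {0, 1, 2, 4, 6, 7}.
      p fails at 4, so □p is false at 7.
Satisfying worlds: {1, 3}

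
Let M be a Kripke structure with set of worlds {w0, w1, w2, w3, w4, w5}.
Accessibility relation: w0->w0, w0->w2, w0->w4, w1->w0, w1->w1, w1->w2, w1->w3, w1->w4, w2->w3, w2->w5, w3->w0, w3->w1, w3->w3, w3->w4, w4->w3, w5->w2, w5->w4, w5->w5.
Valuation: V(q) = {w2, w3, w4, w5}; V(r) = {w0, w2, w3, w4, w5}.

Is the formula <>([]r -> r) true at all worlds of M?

Let φ = <>([]r -> r). Evaluate φ at each world:
  w0 (successors {w0, w2, w4}): φ is true.
  w1 (successors {w0, w1, w2, w3, w4}): φ is true.
  w2 (successors {w3, w5}): φ is true.
  w3 (successors {w0, w1, w3, w4}): φ is true.
  w4 (successors {w3}): φ is true.
  w5 (successors {w2, w4, w5}): φ is true.
For instance, at w3:
  At w3: <>([]r -> r) requires []r -> r at some successor in {w0, w1, w3, w4}.
    []r -> r holds at w0, so <>([]r -> r) is true at w3.
      At w0: []r is true, r is true, so []r -> r is true.

Yes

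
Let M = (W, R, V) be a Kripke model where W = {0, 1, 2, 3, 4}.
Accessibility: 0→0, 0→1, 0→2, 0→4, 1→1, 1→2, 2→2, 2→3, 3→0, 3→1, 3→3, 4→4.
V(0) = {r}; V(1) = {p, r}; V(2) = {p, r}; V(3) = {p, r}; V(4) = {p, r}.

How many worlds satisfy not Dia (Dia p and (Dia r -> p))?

Let φ = not Dia (Dia p and (Dia r -> p)). Evaluate φ at each world:
  0 (successors {0, 1, 2, 4}): φ is false.
  1 (successors {1, 2}): φ is false.
  2 (successors {2, 3}): φ is false.
  3 (successors {0, 1, 3}): φ is false.
  4 (successors {4}): φ is false.
For instance, at 4:
  At 4: Dia (Dia p and (Dia r -> p)) is true, so not Dia (Dia p and (Dia r -> p)) is false.
    At 4: Dia (Dia p and (Dia r -> p)) requires Dia p and (Dia r -> p) at some successor in {4}.
      Dia p and (Dia r -> p) holds at 4, so Dia (Dia p and (Dia r -> p)) is true at 4.
Satisfying worlds: none.

0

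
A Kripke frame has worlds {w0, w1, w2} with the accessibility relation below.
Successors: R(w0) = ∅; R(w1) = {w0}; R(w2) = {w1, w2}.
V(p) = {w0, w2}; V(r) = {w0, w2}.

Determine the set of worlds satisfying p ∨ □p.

Let φ = p ∨ □p. Evaluate φ at each world:
  w0 (successors ∅): φ is true.
  w1 (successors {w0}): φ is true.
  w2 (successors {w1, w2}): φ is true.
For instance, at w1:
  At w1: p is false, □p is true, so p ∨ □p is true.
    At w1: □p requires p at every successor {w0}.
      At w0: p is true.
    So □p is true at w1.
Satisfying worlds: {w0, w1, w2}

w0, w1, w2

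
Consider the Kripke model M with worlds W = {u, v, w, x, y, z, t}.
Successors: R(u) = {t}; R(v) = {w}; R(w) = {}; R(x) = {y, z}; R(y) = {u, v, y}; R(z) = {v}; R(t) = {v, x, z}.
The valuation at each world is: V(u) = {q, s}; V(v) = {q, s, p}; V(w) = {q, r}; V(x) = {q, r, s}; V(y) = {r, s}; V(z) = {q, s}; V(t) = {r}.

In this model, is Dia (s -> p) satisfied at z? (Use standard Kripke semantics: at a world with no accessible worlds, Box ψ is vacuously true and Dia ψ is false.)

Yes

At z: Dia (s -> p) requires s -> p at some successor in {v}.
  s -> p holds at v, so Dia (s -> p) is true at z.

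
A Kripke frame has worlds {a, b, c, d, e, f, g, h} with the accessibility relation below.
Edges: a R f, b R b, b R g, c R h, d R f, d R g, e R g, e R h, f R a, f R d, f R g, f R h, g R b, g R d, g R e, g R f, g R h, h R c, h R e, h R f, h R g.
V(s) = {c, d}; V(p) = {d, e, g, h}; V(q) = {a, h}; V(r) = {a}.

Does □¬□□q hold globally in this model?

Yes

Let φ = □¬□□q. Evaluate φ at each world:
  a (successors {f}): φ is true.
  b (successors {b, g}): φ is true.
  c (successors {h}): φ is true.
  d (successors {f, g}): φ is true.
  e (successors {g, h}): φ is true.
  f (successors {a, d, g, h}): φ is true.
  g (successors {b, d, e, f, h}): φ is true.
  h (successors {c, e, f, g}): φ is true.
For instance, at e:
  At e: □¬□□q requires ¬□□q at every successor {g, h}.
      At g: □□q is false, so ¬□□q is true.
      At h: □□q is false, so ¬□□q is true.
  So □¬□□q is true at e.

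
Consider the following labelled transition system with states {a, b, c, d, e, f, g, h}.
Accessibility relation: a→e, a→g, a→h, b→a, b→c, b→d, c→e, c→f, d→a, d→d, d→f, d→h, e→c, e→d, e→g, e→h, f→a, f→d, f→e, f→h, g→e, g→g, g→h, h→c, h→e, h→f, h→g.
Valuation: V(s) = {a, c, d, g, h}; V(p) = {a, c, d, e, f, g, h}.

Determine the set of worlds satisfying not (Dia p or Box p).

Let φ = not (Dia p or Box p). Evaluate φ at each world:
  a (successors {e, g, h}): φ is false.
  b (successors {a, c, d}): φ is false.
  c (successors {e, f}): φ is false.
  d (successors {a, d, f, h}): φ is false.
  e (successors {c, d, g, h}): φ is false.
  f (successors {a, d, e, h}): φ is false.
  g (successors {e, g, h}): φ is false.
  h (successors {c, e, f, g}): φ is false.
For instance, at d:
  At d: Dia p or Box p is true, so not (Dia p or Box p) is false.
    At d: Dia p is true, Box p is true, so Dia p or Box p is true.
      At d: Dia p requires p at some successor in {a, d, f, h}.
        p holds at a, so Dia p is true at d.
      At d: Box p requires p at every successor {a, d, f, h}.
        At a: p is true.
        At d: p is true.
        At f: p is true.
        At h: p is true.
      So Box p is true at d.
Satisfying worlds: none.

none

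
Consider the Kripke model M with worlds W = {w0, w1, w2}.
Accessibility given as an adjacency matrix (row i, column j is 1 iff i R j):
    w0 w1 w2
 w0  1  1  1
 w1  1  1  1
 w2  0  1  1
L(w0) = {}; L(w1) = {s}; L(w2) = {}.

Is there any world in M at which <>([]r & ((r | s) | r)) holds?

Let φ = <>([]r & ((r | s) | r)). Evaluate φ at each world:
  w0 (successors {w0, w1, w2}): φ is false.
  w1 (successors {w0, w1, w2}): φ is false.
  w2 (successors {w1, w2}): φ is false.
For instance, at w0:
  At w0: <>([]r & ((r | s) | r)) requires []r & ((r | s) | r) at some successor in {w0, w1, w2}.
    At w0: []r & ((r | s) | r) is false.
    At w1: []r & ((r | s) | r) is false.
    At w2: []r & ((r | s) | r) is false.
  So <>([]r & ((r | s) | r)) is false at w0.

No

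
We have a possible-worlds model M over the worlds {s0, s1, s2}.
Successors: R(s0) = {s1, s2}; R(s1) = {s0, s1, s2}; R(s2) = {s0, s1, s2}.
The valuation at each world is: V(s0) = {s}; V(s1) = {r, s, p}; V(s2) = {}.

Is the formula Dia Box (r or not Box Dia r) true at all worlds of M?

No

Let φ = Dia Box (r or not Box Dia r). Evaluate φ at each world:
  s0 (successors {s1, s2}): φ is false.
  s1 (successors {s0, s1, s2}): φ is false.
  s2 (successors {s0, s1, s2}): φ is false.
Detail at s0 (counterexample):
  At s0: Dia Box (r or not Box Dia r) requires Box (r or not Box Dia r) at some successor in {s1, s2}.
    At s1: Box (r or not Box Dia r) is false.
    At s2: Box (r or not Box Dia r) is false.
  So Dia Box (r or not Box Dia r) is false at s0.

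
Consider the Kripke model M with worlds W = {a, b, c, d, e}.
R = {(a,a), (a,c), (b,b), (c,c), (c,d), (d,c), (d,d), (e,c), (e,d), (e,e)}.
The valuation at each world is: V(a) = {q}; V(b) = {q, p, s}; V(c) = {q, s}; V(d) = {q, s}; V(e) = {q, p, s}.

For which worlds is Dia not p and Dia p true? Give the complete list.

Recall that Dia ψ holds at a world iff ψ holds at some accessible world.
Let φ = Dia not p and Dia p. Evaluate φ at each world:
  a (successors {a, c}): φ is false.
  b (successors {b}): φ is false.
  c (successors {c, d}): φ is false.
  d (successors {c, d}): φ is false.
  e (successors {c, d, e}): φ is true.
For instance, at a:
  At a: Dia not p is true, Dia p is false, so Dia not p and Dia p is false.
    At a: Dia not p requires not p at some successor in {a, c}.
      not p holds at a, so Dia not p is true at a.
    At a: Dia p requires p at some successor in {a, c}.
      At a: p is false.
      At c: p is false.
    So Dia p is false at a.
Satisfying worlds: {e}

e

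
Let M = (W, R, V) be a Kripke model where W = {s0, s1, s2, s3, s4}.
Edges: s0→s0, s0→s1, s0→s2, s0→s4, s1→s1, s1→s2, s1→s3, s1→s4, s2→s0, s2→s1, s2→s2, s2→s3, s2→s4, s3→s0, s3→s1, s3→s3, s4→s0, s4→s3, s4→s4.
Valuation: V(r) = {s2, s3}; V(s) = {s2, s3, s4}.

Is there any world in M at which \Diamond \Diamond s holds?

Let φ = \Diamond \Diamond s. Evaluate φ at each world:
  s0 (successors {s0, s1, s2, s4}): φ is true.
  s1 (successors {s1, s2, s3, s4}): φ is true.
  s2 (successors {s0, s1, s2, s3, s4}): φ is true.
  s3 (successors {s0, s1, s3}): φ is true.
  s4 (successors {s0, s3, s4}): φ is true.
Detail at s0 (witness):
  At s0: \Diamond \Diamond s requires \Diamond s at some successor in {s0, s1, s2, s4}.
    \Diamond s holds at s0, so \Diamond \Diamond s is true at s0.
      At s0: \Diamond s requires s at some successor in {s0, s1, s2, s4}.
        s holds at s2, so \Diamond s is true at s0.

Yes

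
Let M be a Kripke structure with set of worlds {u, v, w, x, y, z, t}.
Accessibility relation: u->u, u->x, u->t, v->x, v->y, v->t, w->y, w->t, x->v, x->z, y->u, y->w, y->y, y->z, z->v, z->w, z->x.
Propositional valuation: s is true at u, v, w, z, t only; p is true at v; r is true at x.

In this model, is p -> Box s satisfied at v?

No

At v: p is true, Box s is false, so p -> Box s is false.
  At v: Box s requires s at every successor {x, y, t}.
    s fails at x, so Box s is false at v.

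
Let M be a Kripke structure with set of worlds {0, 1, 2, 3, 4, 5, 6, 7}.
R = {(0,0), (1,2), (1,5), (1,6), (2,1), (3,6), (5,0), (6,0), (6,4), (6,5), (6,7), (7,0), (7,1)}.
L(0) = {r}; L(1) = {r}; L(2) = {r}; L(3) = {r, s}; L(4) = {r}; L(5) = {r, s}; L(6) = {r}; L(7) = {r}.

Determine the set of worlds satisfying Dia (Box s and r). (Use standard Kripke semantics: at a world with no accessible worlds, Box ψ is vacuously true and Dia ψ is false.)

Let φ = Dia (Box s and r). Evaluate φ at each world:
  0 (successors {0}): φ is false.
  1 (successors {2, 5, 6}): φ is false.
  2 (successors {1}): φ is false.
  3 (successors {6}): φ is false.
  4 (successors ∅): φ is false.
  5 (successors {0}): φ is false.
  6 (successors {0, 4, 5, 7}): φ is true.
  7 (successors {0, 1}): φ is false.
For instance, at 1:
  At 1: Dia (Box s and r) requires Box s and r at some successor in {2, 5, 6}.
    At 2: Box s and r is false.
    At 5: Box s and r is false.
    At 6: Box s and r is false.
  So Dia (Box s and r) is false at 1.
Satisfying worlds: {6}

6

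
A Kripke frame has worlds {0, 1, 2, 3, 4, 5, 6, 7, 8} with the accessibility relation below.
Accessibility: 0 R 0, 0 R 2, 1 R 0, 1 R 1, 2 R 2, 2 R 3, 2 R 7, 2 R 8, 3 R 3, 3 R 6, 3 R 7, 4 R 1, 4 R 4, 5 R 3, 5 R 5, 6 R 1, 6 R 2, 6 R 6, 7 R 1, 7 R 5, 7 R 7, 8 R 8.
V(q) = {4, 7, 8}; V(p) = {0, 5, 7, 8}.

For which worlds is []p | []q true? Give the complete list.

Recall that []ψ holds at a world iff ψ holds at every accessible world, and <>ψ holds iff ψ holds at some accessible world.
Let φ = []p | []q. Evaluate φ at each world:
  0 (successors {0, 2}): φ is false.
  1 (successors {0, 1}): φ is false.
  2 (successors {2, 3, 7, 8}): φ is false.
  3 (successors {3, 6, 7}): φ is false.
  4 (successors {1, 4}): φ is false.
  5 (successors {3, 5}): φ is false.
  6 (successors {1, 2, 6}): φ is false.
  7 (successors {1, 5, 7}): φ is false.
  8 (successors {8}): φ is true.
For instance, at 1:
  At 1: []p is false, []q is false, so []p | []q is false.
    At 1: []p requires p at every successor {0, 1}.
      p fails at 1, so []p is false at 1.
    At 1: []q requires q at every successor {0, 1}.
      q fails at 0, so []q is false at 1.
Satisfying worlds: {8}

8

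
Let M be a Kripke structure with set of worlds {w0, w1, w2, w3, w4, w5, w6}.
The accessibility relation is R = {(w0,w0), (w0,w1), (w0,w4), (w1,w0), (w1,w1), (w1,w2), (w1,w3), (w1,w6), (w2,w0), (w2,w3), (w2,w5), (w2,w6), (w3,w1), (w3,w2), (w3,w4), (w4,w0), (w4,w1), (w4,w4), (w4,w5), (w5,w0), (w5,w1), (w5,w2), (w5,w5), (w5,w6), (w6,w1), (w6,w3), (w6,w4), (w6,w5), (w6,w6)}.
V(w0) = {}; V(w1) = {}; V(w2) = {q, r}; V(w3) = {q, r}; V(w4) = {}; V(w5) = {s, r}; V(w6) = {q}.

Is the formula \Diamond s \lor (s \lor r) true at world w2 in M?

At w2: \Diamond s is true, s \lor r is true, so \Diamond s \lor (s \lor r) is true.
  At w2: \Diamond s requires s at some successor in {w0, w3, w5, w6}.
    s holds at w5, so \Diamond s is true at w2.

Yes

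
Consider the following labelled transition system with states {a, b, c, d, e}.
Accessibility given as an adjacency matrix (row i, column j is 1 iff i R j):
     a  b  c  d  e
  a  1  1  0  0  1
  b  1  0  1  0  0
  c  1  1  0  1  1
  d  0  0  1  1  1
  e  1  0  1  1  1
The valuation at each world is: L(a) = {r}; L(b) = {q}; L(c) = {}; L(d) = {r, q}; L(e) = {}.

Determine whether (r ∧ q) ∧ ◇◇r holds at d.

Yes

At d: r ∧ q is true, ◇◇r is true, so (r ∧ q) ∧ ◇◇r is true.
  At d: ◇◇r requires ◇r at some successor in {c, d, e}.
    ◇r holds at c, so ◇◇r is true at d.
      At c: ◇r requires r at some successor in {a, b, d, e}.
        r holds at a, so ◇r is true at c.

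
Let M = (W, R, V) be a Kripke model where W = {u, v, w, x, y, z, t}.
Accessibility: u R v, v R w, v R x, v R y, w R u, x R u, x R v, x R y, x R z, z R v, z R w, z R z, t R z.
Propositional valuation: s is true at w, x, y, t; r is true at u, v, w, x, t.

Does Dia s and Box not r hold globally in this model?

Recall that Box ψ holds at a world iff ψ holds at every accessible world, and Dia ψ holds iff ψ holds at some accessible world.
Let φ = Dia s and Box not r. Evaluate φ at each world:
  u (successors {v}): φ is false.
  v (successors {w, x, y}): φ is false.
  w (successors {u}): φ is false.
  x (successors {u, v, y, z}): φ is false.
  y (successors ∅): φ is false.
  z (successors {v, w, z}): φ is false.
  t (successors {z}): φ is false.
Detail at u (counterexample):
  At u: Dia s is false, Box not r is false, so Dia s and Box not r is false.
    At u: Dia s requires s at some successor in {v}.
      At v: s is false.
    So Dia s is false at u.
    At u: Box not r requires not r at every successor {v}.
      not r fails at v, so Box not r is false at u.

No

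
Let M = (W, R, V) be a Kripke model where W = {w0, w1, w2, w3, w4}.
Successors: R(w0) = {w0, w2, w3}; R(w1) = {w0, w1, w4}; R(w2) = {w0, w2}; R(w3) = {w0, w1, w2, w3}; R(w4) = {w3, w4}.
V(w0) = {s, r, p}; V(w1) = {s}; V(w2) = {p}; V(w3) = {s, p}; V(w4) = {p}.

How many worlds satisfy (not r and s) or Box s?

2

Let φ = (not r and s) or Box s. Evaluate φ at each world:
  w0 (successors {w0, w2, w3}): φ is false.
  w1 (successors {w0, w1, w4}): φ is true.
  w2 (successors {w0, w2}): φ is false.
  w3 (successors {w0, w1, w2, w3}): φ is true.
  w4 (successors {w3, w4}): φ is false.
For instance, at w2:
  At w2: not r and s is false, Box s is false, so (not r and s) or Box s is false.
    At w2: Box s requires s at every successor {w0, w2}.
      s fails at w2, so Box s is false at w2.
Satisfying worlds: {w1, w3}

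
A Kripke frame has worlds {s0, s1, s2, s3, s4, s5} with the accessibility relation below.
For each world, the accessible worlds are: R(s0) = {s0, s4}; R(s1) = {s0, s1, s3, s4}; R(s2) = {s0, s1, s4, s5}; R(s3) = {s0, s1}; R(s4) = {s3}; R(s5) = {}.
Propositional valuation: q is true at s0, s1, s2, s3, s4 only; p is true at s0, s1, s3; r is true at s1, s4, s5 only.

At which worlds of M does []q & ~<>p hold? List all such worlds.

s5

Recall that []ψ holds at a world iff ψ holds at every accessible world, and <>ψ holds iff ψ holds at some accessible world.
Let φ = []q & ~<>p. Evaluate φ at each world:
  s0 (successors {s0, s4}): φ is false.
  s1 (successors {s0, s1, s3, s4}): φ is false.
  s2 (successors {s0, s1, s4, s5}): φ is false.
  s3 (successors {s0, s1}): φ is false.
  s4 (successors {s3}): φ is false.
  s5 (successors ∅): φ is true.
For instance, at s0:
  At s0: []q is true, ~<>p is false, so []q & ~<>p is false.
    At s0: []q requires q at every successor {s0, s4}.
      At s0: q is true.
      At s4: q is true.
    So []q is true at s0.
    At s0: <>p is true, so ~<>p is false.
      At s0: <>p requires p at some successor in {s0, s4}.
        p holds at s0, so <>p is true at s0.
Satisfying worlds: {s5}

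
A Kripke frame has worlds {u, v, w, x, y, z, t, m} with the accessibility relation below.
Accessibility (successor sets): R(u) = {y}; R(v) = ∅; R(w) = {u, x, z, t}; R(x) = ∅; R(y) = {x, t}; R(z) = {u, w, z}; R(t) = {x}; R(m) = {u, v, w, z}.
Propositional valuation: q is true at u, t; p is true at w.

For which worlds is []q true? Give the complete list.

Let φ = []q. Evaluate φ at each world:
  u (successors {y}): φ is false.
  v (successors ∅): φ is true.
  w (successors {u, x, z, t}): φ is false.
  x (successors ∅): φ is true.
  y (successors {x, t}): φ is false.
  z (successors {u, w, z}): φ is false.
  t (successors {x}): φ is false.
  m (successors {u, v, w, z}): φ is false.
For instance, at w:
  At w: []q requires q at every successor {u, x, z, t}.
    q fails at x, so []q is false at w.
Satisfying worlds: {v, x}

v, x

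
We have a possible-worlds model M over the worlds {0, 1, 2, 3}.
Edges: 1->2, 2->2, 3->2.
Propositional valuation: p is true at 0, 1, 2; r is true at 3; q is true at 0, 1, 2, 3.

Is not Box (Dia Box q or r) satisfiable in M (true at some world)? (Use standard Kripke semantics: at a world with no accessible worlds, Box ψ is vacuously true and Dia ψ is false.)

Let φ = not Box (Dia Box q or r). Evaluate φ at each world:
  0 (successors ∅): φ is false.
  1 (successors {2}): φ is false.
  2 (successors {2}): φ is false.
  3 (successors {2}): φ is false.
For instance, at 1:
  At 1: Box (Dia Box q or r) is true, so not Box (Dia Box q or r) is false.
    At 1: Box (Dia Box q or r) requires Dia Box q or r at every successor {2}.
      At 2: Dia Box q or r is true.
    So Box (Dia Box q or r) is true at 1.

No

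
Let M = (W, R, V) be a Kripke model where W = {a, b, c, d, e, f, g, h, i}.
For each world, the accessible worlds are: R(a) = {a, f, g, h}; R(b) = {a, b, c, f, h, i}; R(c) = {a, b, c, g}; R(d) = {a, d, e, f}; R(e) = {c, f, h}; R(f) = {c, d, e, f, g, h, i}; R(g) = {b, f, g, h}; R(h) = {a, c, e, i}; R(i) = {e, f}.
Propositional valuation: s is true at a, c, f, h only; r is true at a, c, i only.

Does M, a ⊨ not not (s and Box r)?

At a: not (s and Box r) is true, so not not (s and Box r) is false.
  At a: s and Box r is false, so not (s and Box r) is true.
    At a: s is true, Box r is false, so s and Box r is false.
      At a: Box r requires r at every successor {a, f, g, h}.
        r fails at f, so Box r is false at a.

No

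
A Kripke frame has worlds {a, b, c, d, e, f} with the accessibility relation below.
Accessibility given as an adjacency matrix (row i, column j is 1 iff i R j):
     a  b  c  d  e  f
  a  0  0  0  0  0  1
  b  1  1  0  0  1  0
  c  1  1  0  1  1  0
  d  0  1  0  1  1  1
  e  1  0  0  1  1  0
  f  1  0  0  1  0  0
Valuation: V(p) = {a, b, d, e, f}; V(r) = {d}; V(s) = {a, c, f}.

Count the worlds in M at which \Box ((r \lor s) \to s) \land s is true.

Recall that \Box ψ holds at a world iff ψ holds at every accessible world, and \Diamond ψ holds iff ψ holds at some accessible world.
Let φ = \Box ((r \lor s) \to s) \land s. Evaluate φ at each world:
  a (successors {f}): φ is true.
  b (successors {a, b, e}): φ is false.
  c (successors {a, b, d, e}): φ is false.
  d (successors {b, d, e, f}): φ is false.
  e (successors {a, d, e}): φ is false.
  f (successors {a, d}): φ is false.
For instance, at f:
  At f: \Box ((r \lor s) \to s) is false, s is true, so \Box ((r \lor s) \to s) \land s is false.
    At f: \Box ((r \lor s) \to s) requires (r \lor s) \to s at every successor {a, d}.
      (r \lor s) \to s fails at d, so \Box ((r \lor s) \to s) is false at f.
Satisfying worlds: {a}

1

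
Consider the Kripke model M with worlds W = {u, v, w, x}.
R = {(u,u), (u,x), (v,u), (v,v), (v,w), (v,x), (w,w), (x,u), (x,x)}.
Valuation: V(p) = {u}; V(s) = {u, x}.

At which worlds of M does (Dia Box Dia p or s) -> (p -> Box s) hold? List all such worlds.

Let φ = (Dia Box Dia p or s) -> (p -> Box s). Evaluate φ at each world:
  u (successors {u, x}): φ is true.
  v (successors {u, v, w, x}): φ is true.
  w (successors {w}): φ is true.
  x (successors {u, x}): φ is true.
For instance, at v:
  At v: Dia Box Dia p or s is true, p -> Box s is true, so (Dia Box Dia p or s) -> (p -> Box s) is true.
    At v: Dia Box Dia p is true, s is false, so Dia Box Dia p or s is true.
      At v: Dia Box Dia p requires Box Dia p at some successor in {u, v, w, x}.
        Box Dia p holds at u, so Dia Box Dia p is true at v.
    At v: p is false, Box s is false, so p -> Box s is true.
      At v: Box s requires s at every successor {u, v, w, x}.
        s fails at v, so Box s is false at v.
Satisfying worlds: {u, v, w, x}

u, v, w, x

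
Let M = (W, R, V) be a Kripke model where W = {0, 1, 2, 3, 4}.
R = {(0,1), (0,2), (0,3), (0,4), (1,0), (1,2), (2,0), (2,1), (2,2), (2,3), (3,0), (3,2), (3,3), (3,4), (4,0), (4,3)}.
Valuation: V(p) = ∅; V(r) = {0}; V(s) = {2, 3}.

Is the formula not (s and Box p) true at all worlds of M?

Let φ = not (s and Box p). Evaluate φ at each world:
  0 (successors {1, 2, 3, 4}): φ is true.
  1 (successors {0, 2}): φ is true.
  2 (successors {0, 1, 2, 3}): φ is true.
  3 (successors {0, 2, 3, 4}): φ is true.
  4 (successors {0, 3}): φ is true.
For instance, at 0:
  At 0: s and Box p is false, so not (s and Box p) is true.
    At 0: s is false, Box p is false, so s and Box p is false.
      At 0: Box p requires p at every successor {1, 2, 3, 4}.
        p fails at 1, so Box p is false at 0.

Yes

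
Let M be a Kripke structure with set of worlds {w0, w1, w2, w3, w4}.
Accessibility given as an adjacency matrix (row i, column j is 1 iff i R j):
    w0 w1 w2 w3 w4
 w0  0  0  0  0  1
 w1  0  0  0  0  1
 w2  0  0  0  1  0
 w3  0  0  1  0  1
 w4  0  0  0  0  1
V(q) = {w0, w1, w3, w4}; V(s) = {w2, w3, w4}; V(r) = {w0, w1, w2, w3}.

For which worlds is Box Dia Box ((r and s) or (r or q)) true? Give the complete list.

Recall that Box ψ holds at a world iff ψ holds at every accessible world, and Dia ψ holds iff ψ holds at some accessible world.
Let φ = Box Dia Box ((r and s) or (r or q)). Evaluate φ at each world:
  w0 (successors {w4}): φ is true.
  w1 (successors {w4}): φ is true.
  w2 (successors {w3}): φ is true.
  w3 (successors {w2, w4}): φ is true.
  w4 (successors {w4}): φ is true.
For instance, at w0:
  At w0: Box Dia Box ((r and s) or (r or q)) requires Dia Box ((r and s) or (r or q)) at every successor {w4}.
      At w4: Dia Box ((r and s) or (r or q)) requires Box ((r and s) or (r or q)) at some successor in {w4}.
        Box ((r and s) or (r or q)) holds at w4, so Dia Box ((r and s) or (r or q)) is true at w4.
  So Box Dia Box ((r and s) or (r or q)) is true at w0.
Satisfying worlds: {w0, w1, w2, w3, w4}

w0, w1, w2, w3, w4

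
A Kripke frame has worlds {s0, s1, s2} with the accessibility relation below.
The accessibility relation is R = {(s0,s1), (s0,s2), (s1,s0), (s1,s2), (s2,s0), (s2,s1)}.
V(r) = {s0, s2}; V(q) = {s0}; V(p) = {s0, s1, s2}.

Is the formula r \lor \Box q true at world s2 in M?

Yes

At s2: r is true, \Box q is false, so r \lor \Box q is true.
  At s2: \Box q requires q at every successor {s0, s1}.
    q fails at s1, so \Box q is false at s2.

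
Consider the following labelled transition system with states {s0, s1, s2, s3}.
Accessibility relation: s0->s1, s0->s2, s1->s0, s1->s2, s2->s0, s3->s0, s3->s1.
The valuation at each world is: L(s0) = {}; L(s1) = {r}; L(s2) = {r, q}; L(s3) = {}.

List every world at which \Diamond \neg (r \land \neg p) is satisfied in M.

Let φ = \Diamond \neg (r \land \neg p). Evaluate φ at each world:
  s0 (successors {s1, s2}): φ is false.
  s1 (successors {s0, s2}): φ is true.
  s2 (successors {s0}): φ is true.
  s3 (successors {s0, s1}): φ is true.
For instance, at s0:
  At s0: \Diamond \neg (r \land \neg p) requires \neg (r \land \neg p) at some successor in {s1, s2}.
    At s1: \neg (r \land \neg p) is false.
    At s2: \neg (r \land \neg p) is false.
  So \Diamond \neg (r \land \neg p) is false at s0.
Satisfying worlds: {s1, s2, s3}

s1, s2, s3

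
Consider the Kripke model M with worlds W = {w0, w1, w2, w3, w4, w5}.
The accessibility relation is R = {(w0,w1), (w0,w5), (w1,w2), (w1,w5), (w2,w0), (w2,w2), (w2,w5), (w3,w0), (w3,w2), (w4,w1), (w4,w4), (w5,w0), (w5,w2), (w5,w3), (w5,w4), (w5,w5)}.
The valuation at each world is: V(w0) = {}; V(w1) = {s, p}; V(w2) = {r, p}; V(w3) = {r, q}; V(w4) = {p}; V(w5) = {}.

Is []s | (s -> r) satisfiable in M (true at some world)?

Yes

Recall that []ψ holds at a world iff ψ holds at every accessible world, and <>ψ holds iff ψ holds at some accessible world.
Let φ = []s | (s -> r). Evaluate φ at each world:
  w0 (successors {w1, w5}): φ is true.
  w1 (successors {w2, w5}): φ is false.
  w2 (successors {w0, w2, w5}): φ is true.
  w3 (successors {w0, w2}): φ is true.
  w4 (successors {w1, w4}): φ is true.
  w5 (successors {w0, w2, w3, w4, w5}): φ is true.
Detail at w0 (witness):
  At w0: []s is false, s -> r is true, so []s | (s -> r) is true.
    At w0: []s requires s at every successor {w1, w5}.
      s fails at w5, so []s is false at w0.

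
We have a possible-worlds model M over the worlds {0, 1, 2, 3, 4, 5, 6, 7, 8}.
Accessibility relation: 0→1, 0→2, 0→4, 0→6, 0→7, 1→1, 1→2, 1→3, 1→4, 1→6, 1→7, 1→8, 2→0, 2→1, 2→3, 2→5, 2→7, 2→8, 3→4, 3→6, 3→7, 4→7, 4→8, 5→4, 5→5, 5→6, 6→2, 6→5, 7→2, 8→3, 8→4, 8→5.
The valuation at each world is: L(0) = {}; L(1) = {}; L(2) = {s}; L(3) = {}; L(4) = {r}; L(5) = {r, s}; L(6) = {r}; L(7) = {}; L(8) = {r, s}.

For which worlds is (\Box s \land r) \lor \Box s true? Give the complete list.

Let φ = (\Box s \land r) \lor \Box s. Evaluate φ at each world:
  0 (successors {1, 2, 4, 6, 7}): φ is false.
  1 (successors {1, 2, 3, 4, 6, 7, 8}): φ is false.
  2 (successors {0, 1, 3, 5, 7, 8}): φ is false.
  3 (successors {4, 6, 7}): φ is false.
  4 (successors {7, 8}): φ is false.
  5 (successors {4, 5, 6}): φ is false.
  6 (successors {2, 5}): φ is true.
  7 (successors {2}): φ is true.
  8 (successors {3, 4, 5}): φ is false.
For instance, at 5:
  At 5: \Box s \land r is false, \Box s is false, so (\Box s \land r) \lor \Box s is false.
    At 5: \Box s is false, r is true, so \Box s \land r is false.
      At 5: \Box s requires s at every successor {4, 5, 6}.
        s fails at 4, so \Box s is false at 5.
    At 5: \Box s requires s at every successor {4, 5, 6}.
      s fails at 4, so \Box s is false at 5.
Satisfying worlds: {6, 7}

6, 7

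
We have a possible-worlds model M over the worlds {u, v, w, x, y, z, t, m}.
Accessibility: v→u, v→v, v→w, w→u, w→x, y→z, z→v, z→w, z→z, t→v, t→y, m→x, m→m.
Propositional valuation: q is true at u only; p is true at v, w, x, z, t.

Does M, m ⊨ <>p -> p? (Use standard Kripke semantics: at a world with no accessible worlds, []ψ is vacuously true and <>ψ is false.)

No

At m: <>p is true, p is false, so <>p -> p is false.
  At m: <>p requires p at some successor in {x, m}.
    p holds at x, so <>p is true at m.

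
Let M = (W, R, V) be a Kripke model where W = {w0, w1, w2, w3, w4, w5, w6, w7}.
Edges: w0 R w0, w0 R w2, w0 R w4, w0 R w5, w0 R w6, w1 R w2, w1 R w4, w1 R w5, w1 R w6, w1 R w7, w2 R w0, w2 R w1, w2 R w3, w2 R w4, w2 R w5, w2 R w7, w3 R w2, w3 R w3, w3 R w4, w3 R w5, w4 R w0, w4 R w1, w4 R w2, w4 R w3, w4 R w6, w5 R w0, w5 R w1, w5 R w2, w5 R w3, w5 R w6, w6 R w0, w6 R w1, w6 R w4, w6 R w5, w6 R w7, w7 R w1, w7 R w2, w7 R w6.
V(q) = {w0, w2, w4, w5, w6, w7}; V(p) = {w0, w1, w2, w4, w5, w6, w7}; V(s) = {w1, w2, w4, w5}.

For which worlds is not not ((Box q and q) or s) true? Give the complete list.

Let φ = not not ((Box q and q) or s). Evaluate φ at each world:
  w0 (successors {w0, w2, w4, w5, w6}): φ is true.
  w1 (successors {w2, w4, w5, w6, w7}): φ is true.
  w2 (successors {w0, w1, w3, w4, w5, w7}): φ is true.
  w3 (successors {w2, w3, w4, w5}): φ is false.
  w4 (successors {w0, w1, w2, w3, w6}): φ is true.
  w5 (successors {w0, w1, w2, w3, w6}): φ is true.
  w6 (successors {w0, w1, w4, w5, w7}): φ is false.
  w7 (successors {w1, w2, w6}): φ is false.
For instance, at w1:
  At w1: not ((Box q and q) or s) is false, so not not ((Box q and q) or s) is true.
    At w1: (Box q and q) or s is true, so not ((Box q and q) or s) is false.
      At w1: Box q and q is false, s is true, so (Box q and q) or s is true.
Satisfying worlds: {w0, w1, w2, w4, w5}

w0, w1, w2, w4, w5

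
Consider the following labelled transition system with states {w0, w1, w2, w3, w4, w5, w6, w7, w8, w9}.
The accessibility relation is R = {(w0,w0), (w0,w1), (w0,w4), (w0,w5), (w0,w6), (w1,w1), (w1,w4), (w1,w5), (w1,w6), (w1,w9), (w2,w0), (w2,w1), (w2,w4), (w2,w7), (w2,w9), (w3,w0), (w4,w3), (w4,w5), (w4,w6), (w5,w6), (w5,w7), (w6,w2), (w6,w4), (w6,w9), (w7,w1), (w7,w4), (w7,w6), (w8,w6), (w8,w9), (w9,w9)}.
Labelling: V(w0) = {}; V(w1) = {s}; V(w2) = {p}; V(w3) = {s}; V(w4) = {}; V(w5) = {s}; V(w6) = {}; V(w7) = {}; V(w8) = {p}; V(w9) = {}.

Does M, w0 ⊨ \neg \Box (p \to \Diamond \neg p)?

No

Recall that \Box ψ holds at a world iff ψ holds at every accessible world, and \Diamond ψ holds iff ψ holds at some accessible world.
At w0: \Box (p \to \Diamond \neg p) is true, so \neg \Box (p \to \Diamond \neg p) is false.
  At w0: \Box (p \to \Diamond \neg p) requires p \to \Diamond \neg p at every successor {w0, w1, w4, w5, w6}.
    At w0: p \to \Diamond \neg p is true.
    At w1: p \to \Diamond \neg p is true.
    At w4: p \to \Diamond \neg p is true.
    At w5: p \to \Diamond \neg p is true.
    At w6: p \to \Diamond \neg p is true.
  So \Box (p \to \Diamond \neg p) is true at w0.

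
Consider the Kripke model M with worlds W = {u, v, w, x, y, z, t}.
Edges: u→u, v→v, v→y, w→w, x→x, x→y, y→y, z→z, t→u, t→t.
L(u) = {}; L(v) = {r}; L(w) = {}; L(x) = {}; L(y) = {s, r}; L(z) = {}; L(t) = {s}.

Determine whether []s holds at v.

At v: []s requires s at every successor {v, y}.
  s fails at v, so []s is false at v.

No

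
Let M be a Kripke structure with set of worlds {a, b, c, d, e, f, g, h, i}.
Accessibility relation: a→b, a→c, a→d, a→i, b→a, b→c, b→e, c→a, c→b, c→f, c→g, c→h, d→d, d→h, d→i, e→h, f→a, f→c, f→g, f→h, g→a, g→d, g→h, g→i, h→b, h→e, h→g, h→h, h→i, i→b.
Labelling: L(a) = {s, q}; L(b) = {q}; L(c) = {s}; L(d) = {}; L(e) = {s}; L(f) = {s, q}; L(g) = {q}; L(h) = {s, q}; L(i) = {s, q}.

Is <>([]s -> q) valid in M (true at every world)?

Let φ = <>([]s -> q). Evaluate φ at each world:
  a (successors {b, c, d, i}): φ is true.
  b (successors {a, c, e}): φ is true.
  c (successors {a, b, f, g, h}): φ is true.
  d (successors {d, h, i}): φ is true.
  e (successors {h}): φ is true.
  f (successors {a, c, g, h}): φ is true.
  g (successors {a, d, h, i}): φ is true.
  h (successors {b, e, g, h, i}): φ is true.
  i (successors {b}): φ is true.
For instance, at i:
  At i: <>([]s -> q) requires []s -> q at some successor in {b}.
    []s -> q holds at b, so <>([]s -> q) is true at i.
      At b: []s is true, q is true, so []s -> q is true.

Yes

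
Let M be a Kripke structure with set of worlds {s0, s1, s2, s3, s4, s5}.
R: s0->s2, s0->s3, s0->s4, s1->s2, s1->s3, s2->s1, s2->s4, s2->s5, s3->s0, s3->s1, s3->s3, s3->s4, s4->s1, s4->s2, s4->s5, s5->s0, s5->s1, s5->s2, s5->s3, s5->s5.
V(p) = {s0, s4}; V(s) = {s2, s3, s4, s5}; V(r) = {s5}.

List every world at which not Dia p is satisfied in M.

Let φ = not Dia p. Evaluate φ at each world:
  s0 (successors {s2, s3, s4}): φ is false.
  s1 (successors {s2, s3}): φ is true.
  s2 (successors {s1, s4, s5}): φ is false.
  s3 (successors {s0, s1, s3, s4}): φ is false.
  s4 (successors {s1, s2, s5}): φ is true.
  s5 (successors {s0, s1, s2, s3, s5}): φ is false.
For instance, at s3:
  At s3: Dia p is true, so not Dia p is false.
    At s3: Dia p requires p at some successor in {s0, s1, s3, s4}.
      p holds at s0, so Dia p is true at s3.
Satisfying worlds: {s1, s4}

s1, s4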